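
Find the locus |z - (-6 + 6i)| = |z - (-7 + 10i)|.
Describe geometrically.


Equal distances means the locus is the perpendicular bisector of z1 and z2.
Midpoint = ((-6+(-7))/2, (6+10)/2) = (-6.5000, 8.0000)

Perpendicular bisector through (-6.5000, 8.0000)


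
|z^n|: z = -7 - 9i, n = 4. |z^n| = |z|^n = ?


|z| = sqrt(49+81) = sqrt(130) = 11.4018
|z^4| = |z|^4 = (sqrt(130))^4 = 130^2 = 16900

|z^4| = 16900


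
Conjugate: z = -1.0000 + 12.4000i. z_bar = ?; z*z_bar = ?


z_bar = -1.0000 - 12.4000i
z*z_bar = (-1)^2 + 12.4^2 = 1 + 153.76 = 154.76

z_bar = -1.0000 - 12.4000i, z*z_bar = 154.76


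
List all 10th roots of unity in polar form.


The 10th roots of unity are cis(360k/10°) for k=0..9
Angle step = 360/10 = 36°
Primitive root: cis(36°)
Primitive root = 0.8090 + 0.5878i

10 roots at angles: 0°, 36°, 72°, 108°, 144°, 180°, 216°, 252°, 288°, 324°


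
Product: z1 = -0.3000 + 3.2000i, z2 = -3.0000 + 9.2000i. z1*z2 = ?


Real = -0.3*(-3) - 3.2*9.2 = 0.9 - 29.44 = -28.54
Imag = -0.3*9.2 - (3)*3.2 = -2.76 - (9.6) = -12.36

-28.5400 - 12.3600i


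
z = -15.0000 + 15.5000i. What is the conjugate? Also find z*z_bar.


z_bar = -15.0000 - 15.5000i
z*z_bar = (-15)^2 + 15.5^2 = 225 + 240.25 = 465.25

z_bar = -15.0000 - 15.5000i, z*z_bar = 465.25


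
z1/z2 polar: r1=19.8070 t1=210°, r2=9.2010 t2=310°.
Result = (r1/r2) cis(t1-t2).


r = 19.8070 / 9.2010 = 2.1527
theta = 210° - 310° = -100° = 260° (mod 360)

2.1527 cis(260°)


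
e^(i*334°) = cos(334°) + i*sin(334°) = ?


cos(334°) = 0.8988
sin(334°) = -0.4384

e^(i*334°) = 0.8988 - 0.4384i


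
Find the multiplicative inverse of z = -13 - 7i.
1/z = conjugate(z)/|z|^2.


|z|^2 = 169+49 = 218
1/z = (-13 + 7i)/218

1/z = -0.0596 + 0.0321i


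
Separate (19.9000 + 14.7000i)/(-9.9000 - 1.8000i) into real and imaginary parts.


Multiply by conjugate: (19.9000 + 14.7000i)(-9.9000 + 1.8000i) / ((-9.9)^2 + (-1.8)^2)
Numerator real = 19.9*(-9.9) + 14.7*(-1.8) = -223.47
Numerator imag = 14.7*(-9.9) - 19.9*(-1.8) = -109.71
Denominator = 101.25
Re(z) = -223.47/101.25 = -2.2071
Im(z) = -109.71/101.25 = -1.0836

Re(z) = -2.2071, Im(z) = -1.0836


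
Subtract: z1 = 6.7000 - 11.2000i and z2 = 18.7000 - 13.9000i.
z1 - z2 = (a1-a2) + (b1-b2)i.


Real: 6.7 - 18.7 = -12
Imag: -11.2 + 13.9 = 2.7

-12.0000 + 2.7000i


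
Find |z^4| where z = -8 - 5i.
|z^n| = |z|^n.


|z| = sqrt(64+25) = sqrt(89) = 9.4340
|z^4| = |z|^4 = (sqrt(89))^4 = 89^2 = 7921

|z^4| = 7921


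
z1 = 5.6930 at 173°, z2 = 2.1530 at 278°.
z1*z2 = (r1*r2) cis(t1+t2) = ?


r = 5.6930 * 2.1530 = 12.2570
theta = 173° + 278° = 451° = 91° (mod 360)

12.2570 cis(91°)


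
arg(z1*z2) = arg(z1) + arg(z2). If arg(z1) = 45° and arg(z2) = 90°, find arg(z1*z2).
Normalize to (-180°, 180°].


arg(z1*z2) = 45° + 90° = 135°
Normalized to (-180°, 180°]: 135°

135°


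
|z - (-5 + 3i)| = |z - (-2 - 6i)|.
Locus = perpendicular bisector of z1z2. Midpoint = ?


Equal distances means the locus is the perpendicular bisector of z1 and z2.
Midpoint = ((-5+(-2))/2, (3+(-6))/2) = (-3.5000, -1.5000)

Perpendicular bisector through (-3.5000, -1.5000)


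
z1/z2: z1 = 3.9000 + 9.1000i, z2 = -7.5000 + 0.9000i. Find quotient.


Conjugate of z2 = -7.5000 - 0.9000i
Numerator: (3.9000 + 9.1000i)(-7.5000 - 0.9000i) = -21.0600 - 71.7600i
Denominator: (-7.5)^2 + 0.9^2 = 57.06
Result = (-21.0600 - 71.7600i)/57.06

-0.3691 - 1.2576i


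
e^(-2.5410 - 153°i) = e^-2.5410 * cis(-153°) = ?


e^-2.5410 = 0.0788
cos(-153°) = -0.891
sin(-153°) = -0.454
Real = 0.0788*(-0.891) = -0.0702
Imag = 0.0788*(-0.454) = -0.0358

-0.0702 - 0.0358i


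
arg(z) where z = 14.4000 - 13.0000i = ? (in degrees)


Re = 14.4, Im = -13
arg = atan2(-13, 14.4) = -42.0750 degrees

arg(z) = -42.0750 degrees


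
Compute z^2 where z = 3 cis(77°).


r^2 = 3^2 = 9
n*theta = 2*77° = 154° = 154° (mod 360)
a = 9*cos(154°) = -8.0891
b = 9*sin(154°) = 3.9453

9 cis(154°) = -8.0891 + 3.9453i


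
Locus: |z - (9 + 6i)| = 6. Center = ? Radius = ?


|z - z0| = r is a circle with center z0 and radius r.
Center = (9, 6), radius = 6

Circle with center (9, 6) and radius 6


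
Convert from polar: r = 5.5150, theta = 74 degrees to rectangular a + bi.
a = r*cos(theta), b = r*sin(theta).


a = 5.5150*cos(74°) = 5.5150*0.275637 = 1.5201
b = 5.5150*sin(74°) = 5.5150*0.961262 = 5.3014

1.5201 + 5.3014i


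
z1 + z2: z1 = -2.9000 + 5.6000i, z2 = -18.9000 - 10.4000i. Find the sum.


Real: -2.9 - 18.9 = -21.8
Imag: 5.6 - 10.4 = -4.8

-21.8000 - 4.8000i


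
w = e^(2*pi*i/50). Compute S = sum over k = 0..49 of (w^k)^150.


The roots are w_k = w^k with w = e^(2*pi*i/50), and (w^k)^150 = (w^150)^k.
So S = 1 + u + u^2 + ... + u^(49) with u = w^150.
150 = 3*50 + 0, so 150 is a multiple of 50 and u = (w^50)^3 = 1.
Every one of the 50 terms equals 1: S = 50

S = 50


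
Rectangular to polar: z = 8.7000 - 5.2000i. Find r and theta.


r = sqrt(75.69+27.04) = sqrt(102.73) = 10.1356
theta = atan2(-5.2, 8.7) = -30.8668 degrees

r = 10.1356, theta = -30.8668 degrees


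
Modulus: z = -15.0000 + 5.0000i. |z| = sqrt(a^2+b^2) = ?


|z| = sqrt((-15)^2 + 5^2) = sqrt(225 + 25) = sqrt(250) = 15.8114

|z| = 15.8114


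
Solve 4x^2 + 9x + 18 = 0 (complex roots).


disc = 9^2 - 4*4*18 = 81 - 288 = -207
sqrt(|disc|) = sqrt(207) = 14.3875
Real part = -9/(2*4) = -1.1250
Imag part = 14.3875/(2*4) = 1.7984

-1.1250 ± 1.7984i


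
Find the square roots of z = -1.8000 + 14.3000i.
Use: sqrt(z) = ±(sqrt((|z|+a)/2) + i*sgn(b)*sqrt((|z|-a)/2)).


|z| = sqrt(3.24+204.49) = 14.4128
sqrt((|z|+a)/2) = sqrt((14.4128+(-1.8))/2) = sqrt(6.3064) = 2.5113
sqrt((|z|-a)/2) = sqrt((14.4128-(-1.8))/2) = sqrt(8.1064) = 2.8472

±(2.5113 + 2.8472i) i.e. 2.5113 + 2.8472i and -2.5113 - 2.8472i


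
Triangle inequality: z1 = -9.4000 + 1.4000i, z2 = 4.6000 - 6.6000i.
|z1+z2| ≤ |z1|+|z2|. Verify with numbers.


|z1| = sqrt((-9.4)^2 + 1.4^2) = sqrt(90.32) = 9.5037
|z2| = sqrt(4.6^2 + (-6.6)^2) = sqrt(64.72) = 8.0449
z1+z2 = -4.8000 - 5.2000i
|z1+z2| = sqrt(50.08) = 7.0767
|z1|+|z2| = 9.5037 + 8.0449 = 17.5486

|z1+z2| = 7.0767 ≤ |z1|+|z2| = 17.5486 (verified)


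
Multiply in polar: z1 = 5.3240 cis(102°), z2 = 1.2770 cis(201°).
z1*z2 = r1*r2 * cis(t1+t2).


r = 5.3240 * 1.2770 = 6.7987
theta = 102° + 201° = 303° = 303° (mod 360)

6.7987 cis(303°)


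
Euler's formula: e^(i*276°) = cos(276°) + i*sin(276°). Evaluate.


cos(276°) = 0.1045
sin(276°) = -0.9945

e^(i*276°) = 0.1045 - 0.9945i


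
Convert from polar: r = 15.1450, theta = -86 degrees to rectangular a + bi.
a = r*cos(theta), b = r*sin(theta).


a = 15.1450*cos(-86°) = 15.1450*0.06976 = 1.0565
b = 15.1450*sin(-86°) = 15.1450*(-0.997564) = -15.1081

1.0565 - 15.1081i


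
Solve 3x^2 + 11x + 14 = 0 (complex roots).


disc = 11^2 - 4*3*14 = 121 - 168 = -47
sqrt(|disc|) = sqrt(47) = 6.8557
Real part = -11/(2*3) = -1.8333
Imag part = 6.8557/(2*3) = 1.1426

-1.8333 ± 1.1426i


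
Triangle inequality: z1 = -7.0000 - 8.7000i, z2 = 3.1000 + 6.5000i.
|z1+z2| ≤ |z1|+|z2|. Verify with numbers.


|z1| = sqrt((-7)^2 + (-8.7)^2) = sqrt(124.69) = 11.1665
|z2| = sqrt(3.1^2 + 6.5^2) = sqrt(51.86) = 7.2014
z1+z2 = -3.9000 - 2.2000i
|z1+z2| = sqrt(20.05) = 4.4777
|z1|+|z2| = 11.1665 + 7.2014 = 18.3679

|z1+z2| = 4.4777 ≤ |z1|+|z2| = 18.3679 (verified)


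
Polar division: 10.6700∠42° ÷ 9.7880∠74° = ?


r = 10.6700 / 9.7880 = 1.0901
theta = 42° - 74° = -32° = 328° (mod 360)

1.0901 cis(328°)


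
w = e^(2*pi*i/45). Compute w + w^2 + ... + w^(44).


With w = e^(2*pi*i/45), all 45 of the 45th roots of unity w^0 = 1, w, ..., w^(44) sum to 0: 1 + w + ... + w^(44) = (1 - w^45)/(1 - w) = 0 since w^45 = 1, w ≠ 1.
Removing the root 1: w + w^2 + ... + w^(44) = 0 - 1 = -1

Sum = -1


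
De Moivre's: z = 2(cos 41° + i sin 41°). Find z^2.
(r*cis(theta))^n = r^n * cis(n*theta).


r^2 = 2^2 = 4
n*theta = 2*41° = 82° = 82° (mod 360)
a = 4*cos(82°) = 0.5567
b = 4*sin(82°) = 3.9611

4 cis(82°) = 0.5567 + 3.9611i


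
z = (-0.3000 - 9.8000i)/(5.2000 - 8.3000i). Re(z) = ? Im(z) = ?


Multiply by conjugate: (-0.3000 - 9.8000i)(5.2000 + 8.3000i) / (5.2^2 + (-8.3)^2)
Numerator real = -0.3*5.2 - (9.8)*(-8.3) = 79.78
Numerator imag = -9.8*5.2 - (-0.3)*(-8.3) = -53.45
Denominator = 95.93
Re(z) = 79.78/95.93 = 0.8316
Im(z) = -53.45/95.93 = -0.5572

Re(z) = 0.8316, Im(z) = -0.5572


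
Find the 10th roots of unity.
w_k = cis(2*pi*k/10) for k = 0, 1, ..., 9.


The 10th roots of unity are cis(360k/10°) for k=0..9
Angle step = 360/10 = 36°
Primitive root: cis(36°)
Primitive root = 0.8090 + 0.5878i

10 roots at angles: 0°, 36°, 72°, 108°, 144°, 180°, 216°, 252°, 288°, 324°


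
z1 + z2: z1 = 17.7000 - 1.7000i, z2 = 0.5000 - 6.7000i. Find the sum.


Real: 17.7 + 0.5 = 18.2
Imag: -1.7 - 6.7 = -8.4

18.2000 - 8.4000i


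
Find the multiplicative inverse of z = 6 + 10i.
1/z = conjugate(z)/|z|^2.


|z|^2 = 36+100 = 136
1/z = (6 - 10i)/136

1/z = 0.0441 - 0.0735i


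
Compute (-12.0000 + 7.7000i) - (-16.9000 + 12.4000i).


Real: -12 + 16.9 = 4.9
Imag: 7.7 - 12.4 = -4.7

4.9000 - 4.7000i


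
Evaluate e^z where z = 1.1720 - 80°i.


e^1.1720 = 3.2284
cos(-80°) = 0.17365
sin(-80°) = -0.98481
Real = 3.2284*0.17365 = 0.5606
Imag = 3.2284*(-0.98481) = -3.1794

0.5606 - 3.1794i


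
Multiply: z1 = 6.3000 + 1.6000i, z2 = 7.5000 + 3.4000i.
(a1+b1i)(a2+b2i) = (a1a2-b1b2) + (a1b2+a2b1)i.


Real = 6.3*7.5 - 1.6*3.4 = 47.25 - 5.44 = 41.81
Imag = 6.3*3.4 + 7.5*1.6 = 21.42 + 12 = 33.42

41.8100 + 33.4200i


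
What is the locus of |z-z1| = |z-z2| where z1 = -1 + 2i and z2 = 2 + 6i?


Equal distances means the locus is the perpendicular bisector of z1 and z2.
Midpoint = ((-1+2)/2, (2+6)/2) = (0.5000, 4.0000)

Perpendicular bisector through (0.5000, 4.0000)


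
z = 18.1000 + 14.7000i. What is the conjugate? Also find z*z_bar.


z_bar = 18.1000 - 14.7000i
z*z_bar = 18.1^2 + 14.7^2 = 327.61 + 216.09 = 543.7

z_bar = 18.1000 - 14.7000i, z*z_bar = 543.7


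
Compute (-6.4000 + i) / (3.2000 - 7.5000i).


Conjugate of z2 = 3.2000 + 7.5000i
Numerator: (-6.4000 + i)(3.2000 + 7.5000i) = -27.9800 - 44.8000i
Denominator: 3.2^2 + (-7.5)^2 = 66.49
Result = (-27.9800 - 44.8000i)/66.49

-0.4208 - 0.6738i


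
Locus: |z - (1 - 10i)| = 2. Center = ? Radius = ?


|z - z0| = r is a circle with center z0 and radius r.
Center = (1, -10), radius = 2

Circle with center (1, -10) and radius 2


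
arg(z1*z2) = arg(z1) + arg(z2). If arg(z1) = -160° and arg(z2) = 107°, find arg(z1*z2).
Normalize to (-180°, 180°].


arg(z1*z2) = -160° + 107° = -53°
Normalized to (-180°, 180°]: -53°

-53°


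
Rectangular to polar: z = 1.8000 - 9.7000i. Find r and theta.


r = sqrt(3.24+94.09) = sqrt(97.33) = 9.8656
theta = atan2(-9.7, 1.8) = -79.4874 degrees

r = 9.8656, theta = -79.4874 degrees


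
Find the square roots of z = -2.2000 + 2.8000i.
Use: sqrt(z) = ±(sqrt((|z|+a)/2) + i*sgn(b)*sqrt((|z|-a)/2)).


|z| = sqrt(4.84+7.84) = 3.5609
sqrt((|z|+a)/2) = sqrt((3.5609+(-2.2))/2) = sqrt(0.6804) = 0.8249
sqrt((|z|-a)/2) = sqrt((3.5609-(-2.2))/2) = sqrt(2.8804) = 1.6972

±(0.8249 + 1.6972i) i.e. 0.8249 + 1.6972i and -0.8249 - 1.6972i


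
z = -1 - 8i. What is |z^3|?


|z| = sqrt(1+64) = sqrt(65) = 8.0623
|z^3| = |z|^3 = (sqrt(65))^3 = 65*sqrt(65)

|z^3| = 65*sqrt(65) ≈ 524.0468


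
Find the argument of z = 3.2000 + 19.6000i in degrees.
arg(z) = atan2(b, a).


Re = 3.2, Im = 19.6
arg = atan2(19.6, 3.2) = 80.7274 degrees

arg(z) = 80.7274 degrees


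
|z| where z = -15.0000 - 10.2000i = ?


|z| = sqrt((-15)^2 + (-10.2)^2) = sqrt(225 + 104.04) = sqrt(329.04) = 18.1395

|z| = 18.1395


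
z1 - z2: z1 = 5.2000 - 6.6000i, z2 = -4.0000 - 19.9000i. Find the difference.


Real: 5.2 + 4 = 9.2
Imag: -6.6 + 19.9 = 13.3

9.2000 + 13.3000i


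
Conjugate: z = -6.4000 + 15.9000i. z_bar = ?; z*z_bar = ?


z_bar = -6.4000 - 15.9000i
z*z_bar = (-6.4)^2 + 15.9^2 = 40.96 + 252.81 = 293.77

z_bar = -6.4000 - 15.9000i, z*z_bar = 293.77


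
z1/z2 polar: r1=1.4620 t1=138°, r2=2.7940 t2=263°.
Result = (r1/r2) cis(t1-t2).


r = 1.4620 / 2.7940 = 0.5233
theta = 138° - 263° = -125° = 235° (mod 360)

0.5233 cis(235°)


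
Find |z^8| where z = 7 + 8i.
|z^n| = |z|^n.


|z| = sqrt(49+64) = sqrt(113) = 10.6301
|z^8| = |z|^8 = (sqrt(113))^8 = 113^4 = 163047361

|z^8| = 163047361


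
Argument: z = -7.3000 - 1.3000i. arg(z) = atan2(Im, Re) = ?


Re = -7.3, Im = -1.3
arg = atan2(-1.3, -7.3) = -169.9025 degrees

arg(z) = -169.9025 degrees


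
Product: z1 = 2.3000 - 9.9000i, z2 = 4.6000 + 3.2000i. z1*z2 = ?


Real = 2.3*4.6 - (-9.9)*3.2 = 10.58 - (-31.68) = 42.26
Imag = 2.3*3.2 + 4.6*(-9.9) = 7.36 - (45.54) = -38.18

42.2600 - 38.1800i


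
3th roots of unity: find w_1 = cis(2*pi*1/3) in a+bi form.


Angle = 360*1/3 = 120°
a = cos(120°) = -0.5000
b = sin(120°) = 0.8660

-0.5000 + 0.8660i


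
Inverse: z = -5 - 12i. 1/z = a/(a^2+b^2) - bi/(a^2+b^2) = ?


|z|^2 = 25+144 = 169
1/z = (-5 + 12i)/169

1/z = -0.0296 + 0.0710i


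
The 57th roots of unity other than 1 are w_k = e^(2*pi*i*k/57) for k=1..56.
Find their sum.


With w = e^(2*pi*i/57), all 57 of the 57th roots of unity w^0 = 1, w, ..., w^(56) sum to 0: 1 + w + ... + w^(56) = (1 - w^57)/(1 - w) = 0 since w^57 = 1, w ≠ 1.
Removing the root 1: w + w^2 + ... + w^(56) = 0 - 1 = -1

Sum = -1


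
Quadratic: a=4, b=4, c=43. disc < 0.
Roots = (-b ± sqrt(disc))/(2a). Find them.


disc = 4^2 - 4*4*43 = 16 - 688 = -672
sqrt(|disc|) = sqrt(672) = 25.9230
Real part = -4/(2*4) = -0.5000
Imag part = 25.9230/(2*4) = 3.2404

-0.5000 ± 3.2404i


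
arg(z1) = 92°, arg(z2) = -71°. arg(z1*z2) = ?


arg(z1*z2) = 92° - 71° = 21°
Normalized to (-180°, 180°]: 21°

21°


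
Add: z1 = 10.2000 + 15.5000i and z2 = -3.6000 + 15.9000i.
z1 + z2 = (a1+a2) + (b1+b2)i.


Real: 10.2 - 3.6 = 6.6
Imag: 15.5 + 15.9 = 31.4

6.6000 + 31.4000i


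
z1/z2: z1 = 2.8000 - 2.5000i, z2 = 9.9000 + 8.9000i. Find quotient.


Conjugate of z2 = 9.9000 - 8.9000i
Numerator: (2.8000 - 2.5000i)(9.9000 - 8.9000i) = 5.4700 - 49.6700i
Denominator: 9.9^2 + 8.9^2 = 177.22
Result = (5.4700 - 49.6700i)/177.22

0.0309 - 0.2803i


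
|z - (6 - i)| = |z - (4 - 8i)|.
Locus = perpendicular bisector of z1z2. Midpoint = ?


Equal distances means the locus is the perpendicular bisector of z1 and z2.
Midpoint = ((6+4)/2, (-1+(-8))/2) = (5.0000, -4.5000)

Perpendicular bisector through (5.0000, -4.5000)


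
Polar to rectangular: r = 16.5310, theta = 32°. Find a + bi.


a = 16.5310*cos(32°) = 16.5310*0.84805 = 14.0191
b = 16.5310*sin(32°) = 16.5310*0.52992 = 8.7601

14.0191 + 8.7601i


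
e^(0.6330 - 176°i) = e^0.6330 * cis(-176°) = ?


e^0.6330 = 1.8833
cos(-176°) = -0.99756
sin(-176°) = -0.06976
Real = 1.8833*(-0.99756) = -1.8787
Imag = 1.8833*(-0.06976) = -0.1314

-1.8787 - 0.1314i


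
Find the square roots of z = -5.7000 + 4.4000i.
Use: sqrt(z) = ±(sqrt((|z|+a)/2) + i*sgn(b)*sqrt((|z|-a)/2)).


|z| = sqrt(32.49+19.36) = 7.2007
sqrt((|z|+a)/2) = sqrt((7.2007+(-5.7))/2) = sqrt(0.7503) = 0.8662
sqrt((|z|-a)/2) = sqrt((7.2007-(-5.7))/2) = sqrt(6.4503) = 2.5398

±(0.8662 + 2.5398i) i.e. 0.8662 + 2.5398i and -0.8662 - 2.5398i


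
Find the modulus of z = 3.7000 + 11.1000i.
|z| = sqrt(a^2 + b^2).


|z| = sqrt(3.7^2 + 11.1^2) = sqrt(13.69 + 123.21) = sqrt(136.9) = 11.7004

|z| = 11.7004


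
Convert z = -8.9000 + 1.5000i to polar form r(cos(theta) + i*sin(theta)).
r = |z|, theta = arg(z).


r = sqrt(79.21+2.25) = sqrt(81.46) = 9.0255
theta = atan2(1.5, -8.9) = 170.4333 degrees

r = 9.0255, theta = 170.4333 degrees


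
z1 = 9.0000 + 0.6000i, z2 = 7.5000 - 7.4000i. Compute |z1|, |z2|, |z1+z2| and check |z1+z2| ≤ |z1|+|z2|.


|z1| = sqrt(9^2 + 0.6^2) = sqrt(81.36) = 9.0200
|z2| = sqrt(7.5^2 + (-7.4)^2) = sqrt(111.01) = 10.5361
z1+z2 = 16.5000 - 6.8000i
|z1+z2| = sqrt(318.49) = 17.8463
|z1|+|z2| = 9.0200 + 10.5361 = 19.5561

|z1+z2| = 17.8463 ≤ |z1|+|z2| = 19.5561 (verified)


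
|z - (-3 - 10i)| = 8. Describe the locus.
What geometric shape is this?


|z - z0| = r is a circle with center z0 and radius r.
Center = (-3, -10), radius = 8

Circle with center (-3, -10) and radius 8


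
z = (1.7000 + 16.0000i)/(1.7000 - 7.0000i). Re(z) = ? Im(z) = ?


Multiply by conjugate: (1.7000 + 16.0000i)(1.7000 + 7.0000i) / (1.7^2 + (-7)^2)
Numerator real = 1.7*1.7 + 16*(-7) = -109.11
Numerator imag = 16*1.7 - 1.7*(-7) = 39.1
Denominator = 51.89
Re(z) = -109.11/51.89 = -2.1027
Im(z) = 39.1/51.89 = 0.7535

Re(z) = -2.1027, Im(z) = 0.7535


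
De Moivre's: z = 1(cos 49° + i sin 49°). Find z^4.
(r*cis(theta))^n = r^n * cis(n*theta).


r^4 = 1^4 = 1
n*theta = 4*49° = 196° = 196° (mod 360)
a = 1*cos(196°) = -0.9613
b = 1*sin(196°) = -0.2756

1 cis(196°) = -0.9613 - 0.2756i


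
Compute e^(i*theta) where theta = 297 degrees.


cos(297°) = 0.4540
sin(297°) = -0.8910

e^(i*297°) = 0.4540 - 0.8910i


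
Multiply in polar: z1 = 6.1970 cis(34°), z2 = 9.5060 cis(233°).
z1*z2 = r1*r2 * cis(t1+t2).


r = 6.1970 * 9.5060 = 58.9087
theta = 34° + 233° = 267° = 267° (mod 360)

58.9087 cis(267°)


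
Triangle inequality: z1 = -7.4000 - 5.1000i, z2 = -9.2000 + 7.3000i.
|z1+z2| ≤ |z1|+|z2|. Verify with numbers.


|z1| = sqrt((-7.4)^2 + (-5.1)^2) = sqrt(80.77) = 8.9872
|z2| = sqrt((-9.2)^2 + 7.3^2) = sqrt(137.93) = 11.7444
z1+z2 = -16.6000 + 2.2000i
|z1+z2| = sqrt(280.4) = 16.7451
|z1|+|z2| = 8.9872 + 11.7444 = 20.7316

|z1+z2| = 16.7451 ≤ |z1|+|z2| = 20.7316 (verified)


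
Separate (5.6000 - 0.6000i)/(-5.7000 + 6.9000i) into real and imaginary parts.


Multiply by conjugate: (5.6000 - 0.6000i)(-5.7000 - 6.9000i) / ((-5.7)^2 + 6.9^2)
Numerator real = 5.6*(-5.7) - (0.6)*6.9 = -36.06
Numerator imag = -0.6*(-5.7) - 5.6*6.9 = -35.22
Denominator = 80.1
Re(z) = -36.06/80.1 = -0.4502
Im(z) = -35.22/80.1 = -0.4397

Re(z) = -0.4502, Im(z) = -0.4397


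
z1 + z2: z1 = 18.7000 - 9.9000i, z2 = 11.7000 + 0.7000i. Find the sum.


Real: 18.7 + 11.7 = 30.4
Imag: -9.9 + 0.7 = -9.2

30.4000 - 9.2000i


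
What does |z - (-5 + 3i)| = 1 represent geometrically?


|z - z0| = r is a circle with center z0 and radius r.
Center = (-5, 3), radius = 1

Circle with center (-5, 3) and radius 1


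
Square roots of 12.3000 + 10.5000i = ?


|z| = sqrt(151.29+110.25) = 16.1722
sqrt((|z|+a)/2) = sqrt((16.1722+12.3)/2) = sqrt(14.2361) = 3.7731
sqrt((|z|-a)/2) = sqrt((16.1722-12.3)/2) = sqrt(1.9361) = 1.3914

±(3.7731 + 1.3914i) i.e. 3.7731 + 1.3914i and -3.7731 - 1.3914i


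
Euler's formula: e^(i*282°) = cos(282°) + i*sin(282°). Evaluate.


cos(282°) = 0.2079
sin(282°) = -0.9781

e^(i*282°) = 0.2079 - 0.9781i


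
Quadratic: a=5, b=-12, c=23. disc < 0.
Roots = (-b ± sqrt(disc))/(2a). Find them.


disc = (-12)^2 - 4*5*23 = 144 - 460 = -316
sqrt(|disc|) = sqrt(316) = 17.7764
Real part = 12/(2*5) = 1.2000
Imag part = 17.7764/(2*5) = 1.7776

1.2000 ± 1.7776i


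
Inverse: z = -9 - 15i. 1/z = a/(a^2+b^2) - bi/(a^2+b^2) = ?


|z|^2 = 81+225 = 306
1/z = (-9 + 15i)/306

1/z = -0.0294 + 0.0490i


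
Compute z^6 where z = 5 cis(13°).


r^6 = 5^6 = 15625
n*theta = 6*13° = 78° = 78° (mod 360)
a = 15625*cos(78°) = 3248.6202
b = 15625*sin(78°) = 15283.5563

15625 cis(78°) = 3248.6202 + 15283.5563i


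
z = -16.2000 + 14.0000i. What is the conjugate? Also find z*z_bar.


z_bar = -16.2000 - 14.0000i
z*z_bar = (-16.2)^2 + 14^2 = 262.44 + 196 = 458.44

z_bar = -16.2000 - 14.0000i, z*z_bar = 458.44


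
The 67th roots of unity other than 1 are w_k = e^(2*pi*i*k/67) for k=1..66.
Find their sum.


With w = e^(2*pi*i/67), all 67 of the 67th roots of unity w^0 = 1, w, ..., w^(66) sum to 0: 1 + w + ... + w^(66) = (1 - w^67)/(1 - w) = 0 since w^67 = 1, w ≠ 1.
Removing the root 1: w + w^2 + ... + w^(66) = 0 - 1 = -1

Sum = -1


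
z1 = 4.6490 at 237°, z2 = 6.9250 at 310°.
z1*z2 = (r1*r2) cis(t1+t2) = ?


r = 4.6490 * 6.9250 = 32.1943
theta = 237° + 310° = 547° = 187° (mod 360)

32.1943 cis(187°)


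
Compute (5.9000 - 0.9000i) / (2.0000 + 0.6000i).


Conjugate of z2 = 2.0000 - 0.6000i
Numerator: (5.9000 - 0.9000i)(2.0000 - 0.6000i) = 11.2600 - 5.3400i
Denominator: 2^2 + 0.6^2 = 4.36
Result = (11.2600 - 5.3400i)/4.36

2.5826 - 1.2248i


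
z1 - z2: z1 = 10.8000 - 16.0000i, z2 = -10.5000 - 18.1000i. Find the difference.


Real: 10.8 + 10.5 = 21.3
Imag: -16 + 18.1 = 2.1

21.3000 + 2.1000i


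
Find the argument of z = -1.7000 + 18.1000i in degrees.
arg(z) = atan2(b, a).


Re = -1.7, Im = 18.1
arg = atan2(18.1, -1.7) = 95.3656 degrees

arg(z) = 95.3656 degrees


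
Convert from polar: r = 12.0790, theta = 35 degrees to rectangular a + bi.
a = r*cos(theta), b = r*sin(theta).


a = 12.0790*cos(35°) = 12.0790*0.81915 = 9.8945
b = 12.0790*sin(35°) = 12.0790*0.573576 = 6.9282

9.8945 + 6.9282i


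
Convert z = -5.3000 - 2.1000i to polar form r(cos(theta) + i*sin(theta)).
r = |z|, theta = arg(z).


r = sqrt(28.09+4.41) = sqrt(32.5) = 5.7009
theta = atan2(-2.1, -5.3) = -158.3852 degrees

r = 5.7009, theta = -158.3852 degrees


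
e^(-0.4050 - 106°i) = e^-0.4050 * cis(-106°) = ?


e^-0.4050 = 0.66698
cos(-106°) = -0.2756
sin(-106°) = -0.96126
Real = 0.66698*(-0.2756) = -0.1838
Imag = 0.66698*(-0.96126) = -0.6411

-0.1838 - 0.6411i


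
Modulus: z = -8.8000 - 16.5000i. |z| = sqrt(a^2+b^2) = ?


|z| = sqrt((-8.8)^2 + (-16.5)^2) = sqrt(77.44 + 272.25) = sqrt(349.69) = 18.7000

|z| = 18.7000


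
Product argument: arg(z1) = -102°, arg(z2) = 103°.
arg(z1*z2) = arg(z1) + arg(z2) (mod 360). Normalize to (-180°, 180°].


arg(z1*z2) = -102° + 103° = 1°
Normalized to (-180°, 180°]: 1°

1°


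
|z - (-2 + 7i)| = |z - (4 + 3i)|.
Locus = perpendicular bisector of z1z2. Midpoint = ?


Equal distances means the locus is the perpendicular bisector of z1 and z2.
Midpoint = ((-2+4)/2, (7+3)/2) = (1.0000, 5.0000)

Perpendicular bisector through (1.0000, 5.0000)


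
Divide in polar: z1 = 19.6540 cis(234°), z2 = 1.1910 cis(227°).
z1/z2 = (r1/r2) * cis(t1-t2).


r = 19.6540 / 1.1910 = 16.5021
theta = 234° - 227° = 7° = 7° (mod 360)

16.5021 cis(7°)


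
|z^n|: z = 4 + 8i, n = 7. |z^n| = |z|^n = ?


|z| = sqrt(16+64) = sqrt(80) = 8.9443
|z^7| = |z|^7 = (sqrt(80))^7 = 80^3 * sqrt(80) = 512000*sqrt(80)

|z^7| = 512000*sqrt(80) ≈ 4579467.2179


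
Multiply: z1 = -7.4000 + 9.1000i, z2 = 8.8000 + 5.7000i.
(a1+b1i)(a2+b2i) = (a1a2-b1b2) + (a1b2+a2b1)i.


Real = -7.4*8.8 - 9.1*5.7 = -65.12 - 51.87 = -116.99
Imag = -7.4*5.7 + 8.8*9.1 = -42.18 + 80.08 = 37.9

-116.9900 + 37.9000i


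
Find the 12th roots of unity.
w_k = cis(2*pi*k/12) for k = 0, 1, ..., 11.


The 12th roots of unity are cis(360k/12°) for k=0..11
Angle step = 360/12 = 30°
Primitive root: cis(30°)
Primitive root = 0.8660 + 0.5000i

12 roots at angles: 0°, 30°, 60°, 90°, 120°, 150°, 180°, 210°, 240°, 270°, 300°, 330°


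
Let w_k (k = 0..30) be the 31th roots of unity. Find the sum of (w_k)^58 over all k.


The roots are w_k = w^k with w = e^(2*pi*i/31), and (w^k)^58 = (w^58)^k.
So S = 1 + u + u^2 + ... + u^(30) with u = w^58.
58 = 1*31 + 27, so 58 is not a multiple of 31: u = (w^31)^1 * w^27 = w^27 ≠ 1 (w is a primitive 31th root), while u^31 = (w^31)^58 = 1.
Geometric series: S = (1 - u^31)/(1 - u) = (1 - 1)/(1 - u) = 0

S = 0


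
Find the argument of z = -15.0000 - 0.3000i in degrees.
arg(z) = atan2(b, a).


Re = -15, Im = -0.3
arg = atan2(-0.3, -15) = -178.8542 degrees

arg(z) = -178.8542 degrees


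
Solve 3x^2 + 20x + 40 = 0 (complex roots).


disc = 20^2 - 4*3*40 = 400 - 480 = -80
sqrt(|disc|) = sqrt(80) = 8.9443
Real part = -20/(2*3) = -3.3333
Imag part = 8.9443/(2*3) = 1.4907

-3.3333 ± 1.4907i


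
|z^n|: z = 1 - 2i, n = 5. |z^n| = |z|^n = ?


|z| = sqrt(1+4) = sqrt(5) = 2.2361
|z^5| = |z|^5 = (sqrt(5))^5 = 5^2 * sqrt(5) = 25*sqrt(5)

|z^5| = 25*sqrt(5) ≈ 55.9017


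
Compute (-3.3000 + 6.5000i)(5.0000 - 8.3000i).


Real = -3.3*5 - 6.5*(-8.3) = -16.5 - (-53.95) = 37.45
Imag = -3.3*(-8.3) + 5*6.5 = 27.39 + 32.5 = 59.89

37.4500 + 59.8900i


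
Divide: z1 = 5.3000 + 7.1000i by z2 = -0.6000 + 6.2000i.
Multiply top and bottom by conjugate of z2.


Conjugate of z2 = -0.6000 - 6.2000i
Numerator: (5.3000 + 7.1000i)(-0.6000 - 6.2000i) = 40.8400 - 37.1200i
Denominator: (-0.6)^2 + 6.2^2 = 38.8
Result = (40.8400 - 37.1200i)/38.8

1.0526 - 0.9567i


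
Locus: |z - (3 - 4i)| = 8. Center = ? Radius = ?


|z - z0| = r is a circle with center z0 and radius r.
Center = (3, -4), radius = 8

Circle with center (3, -4) and radius 8


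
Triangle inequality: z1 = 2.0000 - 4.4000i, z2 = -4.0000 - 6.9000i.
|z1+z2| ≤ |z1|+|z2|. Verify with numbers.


|z1| = sqrt(2^2 + (-4.4)^2) = sqrt(23.36) = 4.8332
|z2| = sqrt((-4)^2 + (-6.9)^2) = sqrt(63.61) = 7.9756
z1+z2 = -2.0000 - 11.3000i
|z1+z2| = sqrt(131.69) = 11.4756
|z1|+|z2| = 4.8332 + 7.9756 = 12.8088

|z1+z2| = 11.4756 ≤ |z1|+|z2| = 12.8088 (verified)


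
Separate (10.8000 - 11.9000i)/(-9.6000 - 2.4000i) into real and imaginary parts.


Multiply by conjugate: (10.8000 - 11.9000i)(-9.6000 + 2.4000i) / ((-9.6)^2 + (-2.4)^2)
Numerator real = 10.8*(-9.6) - (11.9)*(-2.4) = -75.12
Numerator imag = -11.9*(-9.6) - 10.8*(-2.4) = 140.16
Denominator = 97.92
Re(z) = -75.12/97.92 = -0.7672
Im(z) = 140.16/97.92 = 1.4314

Re(z) = -0.7672, Im(z) = 1.4314


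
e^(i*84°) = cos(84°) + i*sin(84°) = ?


cos(84°) = 0.1045
sin(84°) = 0.9945

e^(i*84°) = 0.1045 + 0.9945i


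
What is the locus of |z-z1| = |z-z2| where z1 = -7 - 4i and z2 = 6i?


Equal distances means the locus is the perpendicular bisector of z1 and z2.
Midpoint = ((-7+0)/2, (-4+6)/2) = (-3.5000, 1.0000)

Perpendicular bisector through (-3.5000, 1.0000)


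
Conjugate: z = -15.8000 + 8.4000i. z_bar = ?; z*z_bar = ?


z_bar = -15.8000 - 8.4000i
z*z_bar = (-15.8)^2 + 8.4^2 = 249.64 + 70.56 = 320.2

z_bar = -15.8000 - 8.4000i, z*z_bar = 320.2


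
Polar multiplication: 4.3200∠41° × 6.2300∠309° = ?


r = 4.3200 * 6.2300 = 26.9136
theta = 41° + 309° = 350° = 350° (mod 360)

26.9136 cis(350°)


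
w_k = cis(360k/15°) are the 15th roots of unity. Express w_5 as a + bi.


Angle = 360*5/15 = 120°
a = cos(120°) = -0.5000
b = sin(120°) = 0.8660

-0.5000 + 0.8660i


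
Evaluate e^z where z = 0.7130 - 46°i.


e^0.7130 = 2.0401
cos(-46°) = 0.69466
sin(-46°) = -0.71934
Real = 2.0401*0.69466 = 1.4172
Imag = 2.0401*(-0.71934) = -1.4675

1.4172 - 1.4675i


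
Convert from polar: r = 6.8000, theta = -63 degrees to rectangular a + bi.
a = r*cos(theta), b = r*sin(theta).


a = 6.8000*cos(-63°) = 6.8000*0.45399 = 3.0871
b = 6.8000*sin(-63°) = 6.8000*(-0.891) = -6.0588

3.0871 - 6.0588i


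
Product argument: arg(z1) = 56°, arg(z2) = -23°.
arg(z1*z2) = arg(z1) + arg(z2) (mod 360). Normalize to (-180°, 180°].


arg(z1*z2) = 56° - 23° = 33°
Normalized to (-180°, 180°]: 33°

33°


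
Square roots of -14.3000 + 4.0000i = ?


|z| = sqrt(204.49+16) = 14.8489
sqrt((|z|+a)/2) = sqrt((14.8489+(-14.3))/2) = sqrt(0.2745) = 0.5239
sqrt((|z|-a)/2) = sqrt((14.8489-(-14.3))/2) = sqrt(14.5745) = 3.8177

±(0.5239 + 3.8177i) i.e. 0.5239 + 3.8177i and -0.5239 - 3.8177i


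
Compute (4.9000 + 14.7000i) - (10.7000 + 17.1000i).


Real: 4.9 - 10.7 = -5.8
Imag: 14.7 - 17.1 = -2.4

-5.8000 - 2.4000i


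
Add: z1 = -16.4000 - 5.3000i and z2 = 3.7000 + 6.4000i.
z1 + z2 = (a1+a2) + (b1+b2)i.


Real: -16.4 + 3.7 = -12.7
Imag: -5.3 + 6.4 = 1.1

-12.7000 + 1.1000i


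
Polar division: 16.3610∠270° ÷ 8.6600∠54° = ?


r = 16.3610 / 8.6600 = 1.8893
theta = 270° - 54° = 216° = 216° (mod 360)

1.8893 cis(216°)


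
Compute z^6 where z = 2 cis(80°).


r^6 = 2^6 = 64
n*theta = 6*80° = 480° = 120° (mod 360)
a = 64*cos(120°) = -32.0000
b = 64*sin(120°) = 55.4256

64 cis(120°) = -32.0000 + 55.4256i


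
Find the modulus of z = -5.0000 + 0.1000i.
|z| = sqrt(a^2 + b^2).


|z| = sqrt((-5)^2 + 0.1^2) = sqrt(25 + 0.01) = sqrt(25.01) = 5.0010

|z| = 5.0010


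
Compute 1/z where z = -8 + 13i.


|z|^2 = 64+169 = 233
1/z = (-8 - 13i)/233

1/z = -0.0343 - 0.0558i


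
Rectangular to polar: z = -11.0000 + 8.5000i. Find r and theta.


r = sqrt(121+72.25) = sqrt(193.25) = 13.9014
theta = atan2(8.5, -11) = 142.3058 degrees

r = 13.9014, theta = 142.3058 degrees


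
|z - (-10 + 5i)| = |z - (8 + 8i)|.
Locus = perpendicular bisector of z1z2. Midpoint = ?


Equal distances means the locus is the perpendicular bisector of z1 and z2.
Midpoint = ((-10+8)/2, (5+8)/2) = (-1.0000, 6.5000)

Perpendicular bisector through (-1.0000, 6.5000)


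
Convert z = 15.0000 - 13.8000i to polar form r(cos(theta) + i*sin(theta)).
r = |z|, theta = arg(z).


r = sqrt(225+190.44) = sqrt(415.44) = 20.3823
theta = atan2(-13.8, 15) = -42.6141 degrees

r = 20.3823, theta = -42.6141 degrees


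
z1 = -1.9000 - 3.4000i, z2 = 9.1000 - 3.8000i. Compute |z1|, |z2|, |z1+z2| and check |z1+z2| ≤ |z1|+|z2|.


|z1| = sqrt((-1.9)^2 + (-3.4)^2) = sqrt(15.17) = 3.8949
|z2| = sqrt(9.1^2 + (-3.8)^2) = sqrt(97.25) = 9.8615
z1+z2 = 7.2000 - 7.2000i
|z1+z2| = sqrt(103.68) = 10.1823
|z1|+|z2| = 3.8949 + 9.8615 = 13.7564

|z1+z2| = 10.1823 ≤ |z1|+|z2| = 13.7564 (verified)


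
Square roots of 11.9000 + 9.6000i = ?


|z| = sqrt(141.61+92.16) = 15.2895
sqrt((|z|+a)/2) = sqrt((15.2895+11.9)/2) = sqrt(13.5948) = 3.6871
sqrt((|z|-a)/2) = sqrt((15.2895-11.9)/2) = sqrt(1.6948) = 1.3018

±(3.6871 + 1.3018i) i.e. 3.6871 + 1.3018i and -3.6871 - 1.3018i


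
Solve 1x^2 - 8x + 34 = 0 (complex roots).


disc = (-8)^2 - 4*1*34 = 64 - 136 = -72
sqrt(|disc|) = sqrt(72) = 8.4853
Real part = 8/(2*1) = 4.0000
Imag part = 8.4853/(2*1) = 4.2426

4.0000 ± 4.2426i


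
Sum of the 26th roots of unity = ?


The sum of all 26th roots of unity is 0.
Geometric series: (1 - w^26)/(1 - w) = (1-1)/(1-w) = 0 since w^26 = 1, w ≠ 1.
Alternatively: coefficient of z^25 in z^26 - 1 is 0.

0


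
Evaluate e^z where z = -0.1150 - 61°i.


e^-0.1150 = 0.89137
cos(-61°) = 0.4848
sin(-61°) = -0.8746
Real = 0.89137*0.4848 = 0.4321
Imag = 0.89137*(-0.8746) = -0.7796

0.4321 - 0.7796i


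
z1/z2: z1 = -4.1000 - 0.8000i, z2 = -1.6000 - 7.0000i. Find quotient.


Conjugate of z2 = -1.6000 + 7.0000i
Numerator: (-4.1000 - 0.8000i)(-1.6000 + 7.0000i) = 12.1600 - 27.4200i
Denominator: (-1.6)^2 + (-7)^2 = 51.56
Result = (12.1600 - 27.4200i)/51.56

0.2358 - 0.5318i


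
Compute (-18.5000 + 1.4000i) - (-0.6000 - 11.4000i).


Real: -18.5 + 0.6 = -17.9
Imag: 1.4 + 11.4 = 12.8

-17.9000 + 12.8000i


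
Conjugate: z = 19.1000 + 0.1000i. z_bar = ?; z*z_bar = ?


z_bar = 19.1000 - 0.1000i
z*z_bar = 19.1^2 + 0.1^2 = 364.81 + 0.01 = 364.82

z_bar = 19.1000 - 0.1000i, z*z_bar = 364.82


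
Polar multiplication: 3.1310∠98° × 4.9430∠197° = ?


r = 3.1310 * 4.9430 = 15.4765
theta = 98° + 197° = 295° = 295° (mod 360)

15.4765 cis(295°)


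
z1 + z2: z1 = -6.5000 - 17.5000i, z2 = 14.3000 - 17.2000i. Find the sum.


Real: -6.5 + 14.3 = 7.8
Imag: -17.5 - 17.2 = -34.7

7.8000 - 34.7000i


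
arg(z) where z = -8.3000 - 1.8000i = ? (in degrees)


Re = -8.3, Im = -1.8
arg = atan2(-1.8, -8.3) = -167.7639 degrees

arg(z) = -167.7639 degrees


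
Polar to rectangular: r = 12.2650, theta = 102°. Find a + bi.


a = 12.2650*cos(102°) = 12.2650*(-0.20791) = -2.5500
b = 12.2650*sin(102°) = 12.2650*0.97815 = 11.9970

-2.5500 + 11.9970i


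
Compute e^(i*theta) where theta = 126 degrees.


cos(126°) = -0.5878
sin(126°) = 0.8090

e^(i*126°) = -0.5878 + 0.8090i


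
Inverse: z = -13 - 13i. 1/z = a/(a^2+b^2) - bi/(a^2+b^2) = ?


|z|^2 = 169+169 = 338
1/z = (-13 + 13i)/338

1/z = -0.0385 + 0.0385i


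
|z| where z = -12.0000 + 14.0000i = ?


|z| = sqrt((-12)^2 + 14^2) = sqrt(144 + 196) = sqrt(340) = 18.4391

|z| = 18.4391


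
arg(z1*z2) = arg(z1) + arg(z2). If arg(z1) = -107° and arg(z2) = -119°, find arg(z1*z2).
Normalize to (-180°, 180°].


arg(z1*z2) = -107° - 119° = -226°
Normalized to (-180°, 180°]: 134°

134°


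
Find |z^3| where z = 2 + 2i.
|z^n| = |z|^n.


|z| = sqrt(4+4) = sqrt(8) = 2.8284
|z^3| = |z|^3 = (sqrt(8))^3 = 8*sqrt(8)

|z^3| = 8*sqrt(8) ≈ 22.6274


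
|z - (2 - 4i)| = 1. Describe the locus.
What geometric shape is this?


|z - z0| = r is a circle with center z0 and radius r.
Center = (2, -4), radius = 1

Circle with center (2, -4) and radius 1


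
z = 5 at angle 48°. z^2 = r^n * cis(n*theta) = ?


r^2 = 5^2 = 25
n*theta = 2*48° = 96° = 96° (mod 360)
a = 25*cos(96°) = -2.6132
b = 25*sin(96°) = 24.8630

25 cis(96°) = -2.6132 + 24.8630i


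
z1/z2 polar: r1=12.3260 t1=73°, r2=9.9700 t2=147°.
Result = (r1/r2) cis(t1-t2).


r = 12.3260 / 9.9700 = 1.2363
theta = 73° - 147° = -74° = 286° (mod 360)

1.2363 cis(286°)


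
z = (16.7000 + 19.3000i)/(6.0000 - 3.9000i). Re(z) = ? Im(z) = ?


Multiply by conjugate: (16.7000 + 19.3000i)(6.0000 + 3.9000i) / (6^2 + (-3.9)^2)
Numerator real = 16.7*6 + 19.3*(-3.9) = 24.93
Numerator imag = 19.3*6 - 16.7*(-3.9) = 180.93
Denominator = 51.21
Re(z) = 24.93/51.21 = 0.4868
Im(z) = 180.93/51.21 = 3.5331

Re(z) = 0.4868, Im(z) = 3.5331


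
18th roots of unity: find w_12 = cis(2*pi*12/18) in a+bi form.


Angle = 360*12/18 = 240°
a = cos(240°) = -0.5000
b = sin(240°) = -0.8660

-0.5000 - 0.8660i


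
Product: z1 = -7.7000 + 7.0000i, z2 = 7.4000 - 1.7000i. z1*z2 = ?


Real = -7.7*7.4 - 7*(-1.7) = -56.98 - (-11.9) = -45.08
Imag = -7.7*(-1.7) + 7.4*7 = 13.09 + 51.8 = 64.89

-45.0800 + 64.8900i


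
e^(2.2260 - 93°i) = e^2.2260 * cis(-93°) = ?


e^2.2260 = 9.2627
cos(-93°) = -0.05234
sin(-93°) = -0.99863
Real = 9.2627*(-0.05234) = -0.4848
Imag = 9.2627*(-0.99863) = -9.2500

-0.4848 - 9.2500i


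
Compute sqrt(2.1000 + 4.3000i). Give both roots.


|z| = sqrt(4.41+18.49) = 4.7854
sqrt((|z|+a)/2) = sqrt((4.7854+2.1)/2) = sqrt(3.4427) = 1.8555
sqrt((|z|-a)/2) = sqrt((4.7854-2.1)/2) = sqrt(1.3427) = 1.1587

±(1.8555 + 1.1587i) i.e. 1.8555 + 1.1587i and -1.8555 - 1.1587i


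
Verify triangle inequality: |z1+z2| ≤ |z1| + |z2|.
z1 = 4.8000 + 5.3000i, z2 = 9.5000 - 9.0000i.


|z1| = sqrt(4.8^2 + 5.3^2) = sqrt(51.13) = 7.1505
|z2| = sqrt(9.5^2 + (-9)^2) = sqrt(171.25) = 13.0863
z1+z2 = 14.3000 - 3.7000i
|z1+z2| = sqrt(218.18) = 14.7709
|z1|+|z2| = 7.1505 + 13.0863 = 20.2368

|z1+z2| = 14.7709 ≤ |z1|+|z2| = 20.2368 (verified)


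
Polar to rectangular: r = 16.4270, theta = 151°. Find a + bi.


a = 16.4270*cos(151°) = 16.4270*(-0.87462) = -14.3674
b = 16.4270*sin(151°) = 16.4270*0.48481 = 7.9640

-14.3674 + 7.9640i


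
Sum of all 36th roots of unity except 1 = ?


With w = e^(2*pi*i/36), all 36 of the 36th roots of unity w^0 = 1, w, ..., w^(35) sum to 0: 1 + w + ... + w^(35) = (1 - w^36)/(1 - w) = 0 since w^36 = 1, w ≠ 1.
Removing the root 1: w + w^2 + ... + w^(35) = 0 - 1 = -1

Sum = -1


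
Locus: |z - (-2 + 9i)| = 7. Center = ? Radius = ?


|z - z0| = r is a circle with center z0 and radius r.
Center = (-2, 9), radius = 7

Circle with center (-2, 9) and radius 7


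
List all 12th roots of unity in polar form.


The 12th roots of unity are cis(360k/12°) for k=0..11
Angle step = 360/12 = 30°
Primitive root: cis(30°)
Primitive root = 0.8660 + 0.5000i

12 roots at angles: 0°, 30°, 60°, 90°, 120°, 150°, 180°, 210°, 240°, 270°, 300°, 330°


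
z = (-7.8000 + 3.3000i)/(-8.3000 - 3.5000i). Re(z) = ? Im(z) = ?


Multiply by conjugate: (-7.8000 + 3.3000i)(-8.3000 + 3.5000i) / ((-8.3)^2 + (-3.5)^2)
Numerator real = -7.8*(-8.3) + 3.3*(-3.5) = 53.19
Numerator imag = 3.3*(-8.3) - (-7.8)*(-3.5) = -54.69
Denominator = 81.14
Re(z) = 53.19/81.14 = 0.6555
Im(z) = -54.69/81.14 = -0.6740

Re(z) = 0.6555, Im(z) = -0.6740


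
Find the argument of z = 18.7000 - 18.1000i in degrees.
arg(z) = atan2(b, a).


Re = 18.7, Im = -18.1
arg = atan2(-18.1, 18.7) = -44.0659 degrees

arg(z) = -44.0659 degrees


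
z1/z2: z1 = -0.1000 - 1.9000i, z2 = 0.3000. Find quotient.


Conjugate of z2 = 0.3000
Numerator: (-0.1000 - 1.9000i)(0.3000) = -0.0300 - 0.5700i
Denominator: 0.3^2 + 0^2 = 0.09
Result = (-0.0300 - 0.5700i)/0.09

-0.3333 - 6.3333i


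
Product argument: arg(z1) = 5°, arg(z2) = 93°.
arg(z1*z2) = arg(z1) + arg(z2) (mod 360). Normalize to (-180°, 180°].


arg(z1*z2) = 5° + 93° = 98°
Normalized to (-180°, 180°]: 98°

98°


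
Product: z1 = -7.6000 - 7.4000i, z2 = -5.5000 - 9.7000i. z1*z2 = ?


Real = -7.6*(-5.5) - (-7.4)*(-9.7) = 41.8 - 71.78 = -29.98
Imag = -7.6*(-9.7) - (5.5)*(-7.4) = 73.72 + 40.7 = 114.42

-29.9800 + 114.4200i


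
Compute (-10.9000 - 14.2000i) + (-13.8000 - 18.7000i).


Real: -10.9 - 13.8 = -24.7
Imag: -14.2 - 18.7 = -32.9

-24.7000 - 32.9000i


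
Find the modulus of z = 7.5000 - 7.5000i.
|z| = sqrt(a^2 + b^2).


|z| = sqrt(7.5^2 + (-7.5)^2) = sqrt(56.25 + 56.25) = sqrt(112.5) = 10.6066

|z| = 10.6066


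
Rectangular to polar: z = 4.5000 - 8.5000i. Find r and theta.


r = sqrt(20.25+72.25) = sqrt(92.5) = 9.6177
theta = atan2(-8.5, 4.5) = -62.1027 degrees

r = 9.6177, theta = -62.1027 degrees


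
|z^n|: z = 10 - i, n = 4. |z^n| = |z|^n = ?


|z| = sqrt(100+1) = sqrt(101) = 10.0499
|z^4| = |z|^4 = (sqrt(101))^4 = 101^2 = 10201

|z^4| = 10201


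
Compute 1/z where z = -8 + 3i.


|z|^2 = 64+9 = 73
1/z = (-8 - 3i)/73

1/z = -0.1096 - 0.0411i


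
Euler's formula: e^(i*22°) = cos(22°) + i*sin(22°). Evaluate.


cos(22°) = 0.9272
sin(22°) = 0.3746

e^(i*22°) = 0.9272 + 0.3746i


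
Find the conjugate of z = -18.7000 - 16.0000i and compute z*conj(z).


z_bar = -18.7000 + 16.0000i
z*z_bar = (-18.7)^2 + (-16)^2 = 349.69 + 256 = 605.69

z_bar = -18.7000 + 16.0000i, z*z_bar = 605.69


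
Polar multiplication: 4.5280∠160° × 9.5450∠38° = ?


r = 4.5280 * 9.5450 = 43.2198
theta = 160° + 38° = 198° = 198° (mod 360)

43.2198 cis(198°)


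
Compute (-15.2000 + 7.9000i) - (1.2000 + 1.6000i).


Real: -15.2 - 1.2 = -16.4
Imag: 7.9 - 1.6 = 6.3

-16.4000 + 6.3000i


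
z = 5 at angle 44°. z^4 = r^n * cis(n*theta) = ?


r^4 = 5^4 = 625
n*theta = 4*44° = 176° = 176° (mod 360)
a = 625*cos(176°) = -623.4775
b = 625*sin(176°) = 43.5978

625 cis(176°) = -623.4775 + 43.5978i


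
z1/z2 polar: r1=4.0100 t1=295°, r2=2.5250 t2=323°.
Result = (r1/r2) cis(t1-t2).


r = 4.0100 / 2.5250 = 1.5881
theta = 295° - 323° = -28° = 332° (mod 360)

1.5881 cis(332°)


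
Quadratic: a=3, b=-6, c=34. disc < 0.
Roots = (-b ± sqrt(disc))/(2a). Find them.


disc = (-6)^2 - 4*3*34 = 36 - 408 = -372
sqrt(|disc|) = sqrt(372) = 19.2873
Real part = 6/(2*3) = 1.0000
Imag part = 19.2873/(2*3) = 3.2146

1.0000 ± 3.2146i


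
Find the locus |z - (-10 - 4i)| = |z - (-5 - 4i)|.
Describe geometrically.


Equal distances means the locus is the perpendicular bisector of z1 and z2.
Midpoint = ((-10+(-5))/2, (-4+(-4))/2) = (-7.5000, -4.0000)

Perpendicular bisector through (-7.5000, -4.0000)


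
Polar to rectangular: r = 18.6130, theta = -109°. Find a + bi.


a = 18.6130*cos(-109°) = 18.6130*(-0.32557) = -6.0598
b = 18.6130*sin(-109°) = 18.6130*(-0.945519) = -17.5989

-6.0598 - 17.5989i


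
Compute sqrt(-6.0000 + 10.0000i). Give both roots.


|z| = sqrt(36+100) = 11.6619
sqrt((|z|+a)/2) = sqrt((11.6619+(-6))/2) = sqrt(2.8310) = 1.6825
sqrt((|z|-a)/2) = sqrt((11.6619-(-6))/2) = sqrt(8.8310) = 2.9717

±(1.6825 + 2.9717i) i.e. 1.6825 + 2.9717i and -1.6825 - 2.9717i
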